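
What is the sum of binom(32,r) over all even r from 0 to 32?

2147483648

Half of (1+1)^32 + (1−1)^32 gives the even-index sum: 2^31 = 2147483648.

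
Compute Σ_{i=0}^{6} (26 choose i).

313912

1 + 26 + 325 + 2600 + 14950 + 65780 + 230230 = 313912.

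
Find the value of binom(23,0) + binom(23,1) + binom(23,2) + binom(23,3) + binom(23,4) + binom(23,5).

44552

1 + 23 + 253 + 1771 + 8855 + 33649 = 44552.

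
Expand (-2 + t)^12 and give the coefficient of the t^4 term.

126720

The general term is C(12,j)·(-2)^j·(t)^(12-j); the t^4 term has j = 8.
C(12,8) = 495.
Coefficient = C(12,8) · (-2)^8 = 495 · 256 = 126720.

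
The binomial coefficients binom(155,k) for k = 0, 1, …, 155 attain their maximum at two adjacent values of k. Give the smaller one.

77

For odd n = 155, C(155,k) peaks at k = (n−1)/2 and (n+1)/2; the smaller is 77.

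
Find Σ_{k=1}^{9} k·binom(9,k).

Differentiating (1+x)^9 and setting x=1: Σ k·C(9,k) = 9·2^8 = 2304.

2304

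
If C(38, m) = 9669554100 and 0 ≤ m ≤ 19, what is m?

C(38,m) increases on 0 ≤ m ≤ 19. C(38,13) = 5414950296 and C(38,14) = 9669554100, so m = 14.

14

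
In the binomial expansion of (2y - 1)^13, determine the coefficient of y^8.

The general term is C(13,j)·(2y)^j·(-1)^(13-j); the y^8 term has j = 8.
C(13,8) = 1287.
Coefficient = C(13,8) · 2^8 · (-1)^5 = 1287 · 256 · (-1) = -329472.

-329472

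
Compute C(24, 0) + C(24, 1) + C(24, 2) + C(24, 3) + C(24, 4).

12951

1 + 24 + 276 + 2024 + 10626 = 12951.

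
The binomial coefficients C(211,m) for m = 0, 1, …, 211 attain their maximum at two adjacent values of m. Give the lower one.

105

For odd n = 211, C(211,m) peaks at m = (n−1)/2 and (n+1)/2; the lower is 105.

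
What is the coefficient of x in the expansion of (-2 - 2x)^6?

384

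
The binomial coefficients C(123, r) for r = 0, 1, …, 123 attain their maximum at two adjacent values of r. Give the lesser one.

61

For odd n = 123, C(123,r) peaks at r = (n−1)/2 and (n+1)/2; the lesser is 61.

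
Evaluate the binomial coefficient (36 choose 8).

C(36,8) = (36·35·34·33·32·31·30·29) / 8! = 1220096908800 / 40320 = 30260340.

30260340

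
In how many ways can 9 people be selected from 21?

293930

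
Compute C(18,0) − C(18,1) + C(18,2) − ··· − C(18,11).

-12376

The partial alternating sum Σ_{k=0}^{11} (−1)^k C(18,k) = (−1)^11 C(17,11) = -12376.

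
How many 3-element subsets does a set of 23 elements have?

1771

C(23,3) = (23·22·21) / 3! = 10626 / 6 = 1771.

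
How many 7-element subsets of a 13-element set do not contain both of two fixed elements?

All 7-subsets: C(13,7) = 1716. Those containing both fixed elements: C(11,5) = 462.
1716 − 462 = 1254.

1254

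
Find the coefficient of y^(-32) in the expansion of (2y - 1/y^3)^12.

General term: C(12,j)·(2y)^j·(-1/y^3)^(12-j), with y-exponent 1j − 3(12−j) = 4j − 36.
Set 4j − 36 = -32: j = 1.
C(12,1) = 12; 2^1 = 2; (-1)^11 = -1.
Coefficient = 12 · 2 · (-1) = -24.

-24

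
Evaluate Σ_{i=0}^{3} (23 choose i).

2048

1 + 23 + 253 + 1771 = 2048.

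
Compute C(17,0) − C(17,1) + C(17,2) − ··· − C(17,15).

-16

The partial alternating sum Σ_{k=0}^{15} (−1)^k C(17,k) = (−1)^15 C(16,15) = -16.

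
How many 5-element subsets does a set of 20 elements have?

15504

C(20,5) = (20·19·18·17·16) / 5! = 1860480 / 120 = 15504.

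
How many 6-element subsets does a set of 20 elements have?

38760

C(20,6) = (20·19·18·17·16·15) / 6! = 27907200 / 720 = 38760.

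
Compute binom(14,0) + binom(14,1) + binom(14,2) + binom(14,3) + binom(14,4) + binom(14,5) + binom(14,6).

1 + 14 + 91 + 364 + 1001 + 2002 + 3003 = 6476.

6476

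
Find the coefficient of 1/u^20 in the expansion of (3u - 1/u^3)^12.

General term: C(12,j)·(3u)^j·(-1/u^3)^(12-j), with u-exponent 1j − 3(12−j) = 4j − 36.
Set 4j − 36 = -20: j = 4.
C(12,4) = 495; 3^4 = 81; (-1)^8 = 1.
Coefficient = 495 · 81 · 1 = 40095.

40095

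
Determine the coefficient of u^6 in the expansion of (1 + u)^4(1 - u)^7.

14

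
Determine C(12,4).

495

C(12,4) = (12·11·10·9) / 4! = 11880 / 24 = 495.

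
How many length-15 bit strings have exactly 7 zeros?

6435

Choose the 7 positions: C(15,7) = 6435.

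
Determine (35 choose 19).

4059928950

C(35,19) = C(35,16) by symmetry.
C(35,16) = (35·34·33·32·31·30·29·28·27·26·25·24·23·22·21·20) / 16! = 84945040381058457600000 / 20922789888000 = 4059928950.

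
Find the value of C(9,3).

84

C(9,3) = (9·8·7) / 3! = 504 / 6 = 84.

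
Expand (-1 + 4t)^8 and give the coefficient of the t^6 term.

The general term is C(8,j)·(-1)^j·(4t)^(8-j); the t^6 term has j = 2.
C(8,2) = 28.
Coefficient = C(8,2) · 4^6 = 28 · 4096 = 114688.

114688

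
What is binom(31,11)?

84672315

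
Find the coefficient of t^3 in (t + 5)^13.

The general term is C(13,j)·(t)^j·(5)^(13-j); the t^3 term has j = 3.
C(13,3) = 286.
Coefficient = C(13,3) · 5^10 = 286 · 9765625 = 2792968750.

2792968750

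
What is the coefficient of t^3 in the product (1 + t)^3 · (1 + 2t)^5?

Coefficient of t^3 = Σ_{j} C(3,j)·1^j·C(5,3-j)·2^(3-j) for j from 0 to 3.
= 80 + 120 + 30 + 1 = 231.

231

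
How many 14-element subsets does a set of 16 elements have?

120

C(16,14) = C(16,2) by symmetry.
C(16,2) = (16·15) / 2! = 240 / 2 = 120.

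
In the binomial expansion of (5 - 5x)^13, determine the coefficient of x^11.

The general term is C(13,j)·(5)^j·(-5x)^(13-j); the x^11 term has j = 2.
C(13,2) = 78.
Coefficient = C(13,2) · 5^2 · (-5)^11 = 78 · 25 · (-48828125) = -95214843750.

-95214843750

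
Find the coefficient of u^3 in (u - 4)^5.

The general term is C(5,j)·(u)^j·(-4)^(5-j); the u^3 term has j = 3.
C(5,3) = 10.
Coefficient = C(5,3) · (-4)^2 = 10 · 16 = 160.

160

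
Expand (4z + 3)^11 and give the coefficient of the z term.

2598156

The general term is C(11,j)·(4z)^j·(3)^(11-j); the z^1 term has j = 1.
C(11,1) = 11.
Coefficient = C(11,1) · 4^1 · 3^10 = 11 · 4 · 59049 = 2598156.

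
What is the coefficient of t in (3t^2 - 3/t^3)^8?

-367416

General term: C(8,j)·(3t^2)^j·(-3/t^3)^(8-j), with t-exponent 2j − 3(8−j) = 5j − 24.
Set 5j − 24 = 1: j = 5.
C(8,5) = 56; 3^5 = 243; (-3)^3 = -27.
Coefficient = 56 · 243 · (-27) = -367416.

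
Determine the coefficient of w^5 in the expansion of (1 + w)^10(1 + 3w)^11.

Coefficient of w^5 = Σ_{j} C(10,j)·1^j·C(11,5-j)·3^(5-j) for j from 0 to 5.
= 112266 + 267300 + 200475 + 59400 + 6930 + 252 = 646623.

646623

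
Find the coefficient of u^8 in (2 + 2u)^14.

49201152

The general term is C(14,j)·(2)^j·(2u)^(14-j); the u^8 term has j = 6.
C(14,6) = 3003.
Coefficient = C(14,6) · 2^6 · 2^8 = 3003 · 64 · 256 = 49201152.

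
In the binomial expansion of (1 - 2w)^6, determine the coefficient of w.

-12

The general term is C(6,j)·(1)^j·(-2w)^(6-j); the w^1 term has j = 5.
C(6,5) = 6.
Coefficient = C(6,5) · (-2)^1 = 6 · (-2) = -12.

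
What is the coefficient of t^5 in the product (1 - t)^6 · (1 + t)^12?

Coefficient of t^5 = Σ_{j} C(6,j)·(-1)^j·C(12,5-j)·1^(5-j) for j from 0 to 5.
= 792 + (-2970) + 3300 + (-1320) + 180 + (-6) = -24.

-24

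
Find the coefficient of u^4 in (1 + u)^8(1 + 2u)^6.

3942

Coefficient of u^4 = Σ_{j} C(8,j)·1^j·C(6,4-j)·2^(4-j) for j from 0 to 4.
= 240 + 1280 + 1680 + 672 + 70 = 3942.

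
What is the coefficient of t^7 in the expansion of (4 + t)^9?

The general term is C(9,j)·(4)^j·(t)^(9-j); the t^7 term has j = 2.
C(9,2) = 36.
Coefficient = C(9,2) · 4^2 = 36 · 16 = 576.

576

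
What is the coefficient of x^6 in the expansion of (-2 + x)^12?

The general term is C(12,j)·(-2)^j·(x)^(12-j); the x^6 term has j = 6.
C(12,6) = 924.
Coefficient = C(12,6) · (-2)^6 = 924 · 64 = 59136.

59136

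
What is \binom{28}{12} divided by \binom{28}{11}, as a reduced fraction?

17/12

C(n,k+1)/C(n,k) = (n−k)/(k+1) = (28−11)/(11+1) = 17/12.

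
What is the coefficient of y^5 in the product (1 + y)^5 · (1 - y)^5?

Coefficient of y^5 = Σ_{j} C(5,j)·1^j·C(5,5-j)·(-1)^(5-j) for j from 0 to 5.
= (-1) + 25 + (-100) + 100 + (-25) + 1 = 0.

0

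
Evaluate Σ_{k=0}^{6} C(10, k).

848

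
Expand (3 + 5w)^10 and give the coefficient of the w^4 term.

The general term is C(10,j)·(3)^j·(5w)^(10-j); the w^4 term has j = 6.
C(10,6) = 210.
Coefficient = C(10,6) · 3^6 · 5^4 = 210 · 729 · 625 = 95681250.

95681250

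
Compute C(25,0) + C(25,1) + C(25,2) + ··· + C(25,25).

33554432

Setting x = 1 in (1+x)^25 gives Σ C(25,j) = 2^25 = 33554432.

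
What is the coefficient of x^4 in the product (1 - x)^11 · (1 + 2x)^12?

Coefficient of x^4 = Σ_{j} C(11,j)·(-1)^j·C(12,4-j)·2^(4-j) for j from 0 to 4.
= 7920 + (-19360) + 14520 + (-3960) + 330 = -550.

-550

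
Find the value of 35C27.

23535820

C(35,27) = C(35,8) by symmetry.
C(35,8) = (35·34·33·32·31·30·29·28) / 8! = 948964262400 / 40320 = 23535820.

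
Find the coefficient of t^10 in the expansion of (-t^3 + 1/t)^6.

General term: C(6,j)·(-t^3)^j·(1/t)^(6-j), with t-exponent 3j − 1(6−j) = 4j − 6.
Set 4j − 6 = 10: j = 4.
C(6,4) = 15; (-1)^4 = 1; 1^2 = 1.
Coefficient = 15 · 1 · 1 = 15.

15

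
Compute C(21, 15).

54264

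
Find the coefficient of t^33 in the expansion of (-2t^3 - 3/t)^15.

-50319360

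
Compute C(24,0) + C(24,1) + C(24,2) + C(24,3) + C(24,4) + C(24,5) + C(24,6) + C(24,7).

536155

1 + 24 + 276 + 2024 + 10626 + 42504 + 134596 + 346104 = 536155.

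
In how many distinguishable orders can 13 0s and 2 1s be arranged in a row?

105

Choose positions for the 0s: C(15,13) = 105.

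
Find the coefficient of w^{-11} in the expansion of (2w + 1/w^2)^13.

41184

General term: C(13,j)·(2w)^j·(1/w^2)^(13-j), with w-exponent 1j − 2(13−j) = 3j − 26.
Set 3j − 26 = -11: j = 5.
C(13,5) = 1287; 2^5 = 32; 1^8 = 1.
Coefficient = 1287 · 32 · 1 = 41184.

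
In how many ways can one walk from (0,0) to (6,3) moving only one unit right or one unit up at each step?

84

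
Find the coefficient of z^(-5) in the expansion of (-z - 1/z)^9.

General term: C(9,j)·(-z)^j·(-1/z)^(9-j), with z-exponent 1j − 1(9−j) = 2j − 9.
Set 2j − 9 = -5: j = 2.
C(9,2) = 36; (-1)^2 = 1; (-1)^7 = -1.
Coefficient = 36 · 1 · (-1) = -36.

-36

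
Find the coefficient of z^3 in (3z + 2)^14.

The general term is C(14,j)·(3z)^j·(2)^(14-j); the z^3 term has j = 3.
C(14,3) = 364.
Coefficient = C(14,3) · 3^3 · 2^11 = 364 · 27 · 2048 = 20127744.

20127744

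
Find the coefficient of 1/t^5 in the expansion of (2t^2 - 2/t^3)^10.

-258048

General term: C(10,j)·(2t^2)^j·(-2/t^3)^(10-j), with t-exponent 2j − 3(10−j) = 5j − 30.
Set 5j − 30 = -5: j = 5.
C(10,5) = 252; 2^5 = 32; (-2)^5 = -32.
Coefficient = 252 · 32 · (-32) = -258048.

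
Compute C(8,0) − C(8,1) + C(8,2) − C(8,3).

The partial alternating sum Σ_{k=0}^{3} (−1)^k C(8,k) = (−1)^3 C(7,3) = -35.

-35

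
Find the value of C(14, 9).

C(14,9) = C(14,5) by symmetry.
C(14,5) = (14·13·12·11·10) / 5! = 240240 / 120 = 2002.

2002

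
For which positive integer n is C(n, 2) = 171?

n(n−1)/2 = 171 ⇒ n(n−1) = 342. Since 19·18 = 342, n = 19.

19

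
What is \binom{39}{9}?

C(39,9) = (39·38·37·36·35·34·33·32·31) / 9! = 76899763100160 / 362880 = 211915132.

211915132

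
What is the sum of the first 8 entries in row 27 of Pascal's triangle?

1285624

1 + 27 + 351 + 2925 + 17550 + 80730 + 296010 + 888030 = 1285624.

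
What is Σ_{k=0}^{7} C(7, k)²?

3432

Σ C(7,k)² is the coefficient of x^7 in (1+x)^7(1+x)^7 = (1+x)^14, i.e. C(14,7) = 3432.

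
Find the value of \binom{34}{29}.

278256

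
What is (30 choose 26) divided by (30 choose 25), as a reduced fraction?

5/26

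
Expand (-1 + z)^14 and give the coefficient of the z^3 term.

-364

The general term is C(14,j)·(-1)^j·(z)^(14-j); the z^3 term has j = 11.
C(14,11) = 364.
Coefficient = C(14,11) · (-1)^11 = 364 · (-1) = -364.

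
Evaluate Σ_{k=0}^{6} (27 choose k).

397594

1 + 27 + 351 + 2925 + 17550 + 80730 + 296010 = 397594.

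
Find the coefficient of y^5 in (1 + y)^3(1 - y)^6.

Coefficient of y^5 = Σ_{j} C(3,j)·1^j·C(6,5-j)·(-1)^(5-j) for j from 0 to 3.
= (-6) + 45 + (-60) + 15 = -6.

-6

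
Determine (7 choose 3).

C(7,3) = (7·6·5) / 3! = 210 / 6 = 35.

35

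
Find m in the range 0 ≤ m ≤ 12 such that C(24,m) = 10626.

4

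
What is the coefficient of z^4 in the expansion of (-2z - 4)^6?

3840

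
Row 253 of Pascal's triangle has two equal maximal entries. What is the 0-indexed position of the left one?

126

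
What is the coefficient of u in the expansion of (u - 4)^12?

The general term is C(12,j)·(u)^j·(-4)^(12-j); the u^1 term has j = 1.
C(12,1) = 12.
Coefficient = C(12,1) · (-4)^11 = 12 · (-4194304) = -50331648.

-50331648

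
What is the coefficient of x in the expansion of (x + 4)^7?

The general term is C(7,j)·(x)^j·(4)^(7-j); the x^1 term has j = 1.
C(7,1) = 7.
Coefficient = C(7,1) · 4^6 = 7 · 4096 = 28672.

28672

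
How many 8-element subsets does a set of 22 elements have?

319770

C(22,8) = (22·21·20·19·18·17·16·15) / 8! = 12893126400 / 40320 = 319770.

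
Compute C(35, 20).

3247943160

C(35,20) = C(35,15) by symmetry.
C(35,15) = (35·34·33·32·31·30·29·28·27·26·25·24·23·22·21) / 15! = 4247252019052922880000 / 1307674368000 = 3247943160.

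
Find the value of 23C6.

C(23,6) = (23·22·21·20·19·18) / 6! = 72681840 / 720 = 100947.

100947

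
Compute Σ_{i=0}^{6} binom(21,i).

82160

1 + 21 + 210 + 1330 + 5985 + 20349 + 54264 = 82160.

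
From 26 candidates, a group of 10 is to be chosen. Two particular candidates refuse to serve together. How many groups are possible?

4576264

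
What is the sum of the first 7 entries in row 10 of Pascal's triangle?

848

1 + 10 + 45 + 120 + 210 + 252 + 210 = 848.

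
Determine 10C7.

C(10,7) = C(10,3) by symmetry.
C(10,3) = (10·9·8) / 3! = 720 / 6 = 120.

120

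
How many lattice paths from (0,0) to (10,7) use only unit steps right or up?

19448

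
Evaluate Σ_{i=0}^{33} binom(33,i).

Setting x = 1 in (1+x)^33 gives Σ C(33,i) = 2^33 = 8589934592.

8589934592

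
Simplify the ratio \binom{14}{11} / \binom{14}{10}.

4/11

C(n,k+1)/C(n,k) = (n−k)/(k+1) = (14−10)/(10+1) = 4/11.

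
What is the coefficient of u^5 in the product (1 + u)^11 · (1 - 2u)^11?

Coefficient of u^5 = Σ_{j} C(11,j)·1^j·C(11,5-j)·(-2)^(5-j) for j from 0 to 5.
= (-14784) + 58080 + (-72600) + 36300 + (-7260) + 462 = 198.

198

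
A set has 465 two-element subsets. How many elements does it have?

31

n(n−1)/2 = 465 ⇒ n(n−1) = 930. Since 31·30 = 930, n = 31.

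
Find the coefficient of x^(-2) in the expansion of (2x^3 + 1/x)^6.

General term: C(6,j)·(2x^3)^j·(1/x)^(6-j), with x-exponent 3j − 1(6−j) = 4j − 6.
Set 4j − 6 = -2: j = 1.
C(6,1) = 6; 2^1 = 2; 1^5 = 1.
Coefficient = 6 · 2 · 1 = 12.

12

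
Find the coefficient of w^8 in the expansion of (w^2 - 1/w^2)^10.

-120

General term: C(10,j)·(w^2)^j·(-1/w^2)^(10-j), with w-exponent 2j − 2(10−j) = 4j − 20.
Set 4j − 20 = 8: j = 7.
C(10,7) = 120; 1^7 = 1; (-1)^3 = -1.
Coefficient = 120 · 1 · (-1) = -120.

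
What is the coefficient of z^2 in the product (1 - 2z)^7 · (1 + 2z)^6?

-24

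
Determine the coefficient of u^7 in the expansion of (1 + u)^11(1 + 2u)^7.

272422

Coefficient of u^7 = Σ_{j} C(11,j)·1^j·C(7,7-j)·2^(7-j) for j from 0 to 7.
= 128 + 4928 + 36960 + 92400 + 92400 + 38808 + 6468 + 330 = 272422.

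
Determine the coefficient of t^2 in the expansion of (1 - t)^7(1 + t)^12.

Coefficient of t^2 = Σ_{j} C(7,j)·(-1)^j·C(12,2-j)·1^(2-j) for j from 0 to 2.
= 66 + (-84) + 21 = 3.

3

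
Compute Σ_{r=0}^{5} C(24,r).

55455

1 + 24 + 276 + 2024 + 10626 + 42504 = 55455.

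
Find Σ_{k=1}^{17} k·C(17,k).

Since k·C(17,k) = 17·C(16,k−1), the sum is 17·2^16 = 17·65536 = 1114112.

1114112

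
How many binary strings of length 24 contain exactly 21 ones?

2024

Choose the 21 positions: C(24,21) = 2024.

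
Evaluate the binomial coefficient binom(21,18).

1330

C(21,18) = C(21,3) by symmetry.
C(21,3) = (21·20·19) / 3! = 7980 / 6 = 1330.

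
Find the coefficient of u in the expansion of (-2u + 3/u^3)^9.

General term: C(9,j)·(-2u)^j·(3/u^3)^(9-j), with u-exponent 1j − 3(9−j) = 4j − 27.
Set 4j − 27 = 1: j = 7.
C(9,7) = 36; (-2)^7 = -128; 3^2 = 9.
Coefficient = 36 · (-128) · 9 = -41472.

-41472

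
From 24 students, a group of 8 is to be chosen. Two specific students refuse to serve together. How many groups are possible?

660858

All 8-subsets: C(24,8) = 735471. Those containing both fixed elements: C(22,6) = 74613.
735471 − 74613 = 660858.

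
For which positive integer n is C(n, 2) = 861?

42

n(n−1)/2 = 861 ⇒ n(n−1) = 1722. Since 42·41 = 1722, n = 42.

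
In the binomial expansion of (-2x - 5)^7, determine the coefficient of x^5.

The general term is C(7,j)·(-2x)^j·(-5)^(7-j); the x^5 term has j = 5.
C(7,5) = 21.
Coefficient = C(7,5) · (-2)^5 · (-5)^2 = 21 · (-32) · 25 = -16800.

-16800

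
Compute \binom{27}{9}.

4686825

C(27,9) = (27·26·25·24·23·22·21·20·19) / 9! = 1700755056000 / 362880 = 4686825.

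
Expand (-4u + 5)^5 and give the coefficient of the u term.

-12500

The general term is C(5,j)·(-4u)^j·(5)^(5-j); the u^1 term has j = 1.
C(5,1) = 5.
Coefficient = C(5,1) · (-4)^1 · 5^4 = 5 · (-4) · 625 = -12500.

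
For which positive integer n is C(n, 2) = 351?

27

n(n−1)/2 = 351 ⇒ n(n−1) = 702. Since 27·26 = 702, n = 27.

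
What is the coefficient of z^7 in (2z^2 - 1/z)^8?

-1792

General term: C(8,j)·(2z^2)^j·(-1/z)^(8-j), with z-exponent 2j − 1(8−j) = 3j − 8.
Set 3j − 8 = 7: j = 5.
C(8,5) = 56; 2^5 = 32; (-1)^3 = -1.
Coefficient = 56 · 32 · (-1) = -1792.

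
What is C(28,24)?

20475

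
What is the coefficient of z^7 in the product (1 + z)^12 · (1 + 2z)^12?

Coefficient of z^7 = Σ_{j} C(12,j)·1^j·C(12,7-j)·2^(7-j) for j from 0 to 7.
= 101376 + 709632 + 1672704 + 1742400 + 871200 + 209088 + 22176 + 792 = 5329368.

5329368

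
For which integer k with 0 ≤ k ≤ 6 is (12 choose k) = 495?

C(12,k) increases on 0 ≤ k ≤ 6. C(12,3) = 220 and C(12,4) = 495, so k = 4.

4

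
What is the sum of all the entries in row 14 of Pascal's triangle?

The entries of row 14 sum to 2^14 = 16384.

16384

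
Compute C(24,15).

1307504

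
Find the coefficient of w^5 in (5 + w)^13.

502734375

The general term is C(13,j)·(5)^j·(w)^(13-j); the w^5 term has j = 8.
C(13,8) = 1287.
Coefficient = C(13,8) · 5^8 = 1287 · 390625 = 502734375.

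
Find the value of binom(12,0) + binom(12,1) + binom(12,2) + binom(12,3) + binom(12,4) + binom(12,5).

1 + 12 + 66 + 220 + 495 + 792 = 1586.

1586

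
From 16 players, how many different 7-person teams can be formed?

This is C(16,7) = 11440.

11440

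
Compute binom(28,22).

376740

C(28,22) = C(28,6) by symmetry.
C(28,6) = (28·27·26·25·24·23) / 6! = 271252800 / 720 = 376740.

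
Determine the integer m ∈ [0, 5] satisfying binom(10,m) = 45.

2

C(10,m) increases on 0 ≤ m ≤ 5. C(10,1) = 10 and C(10,2) = 45, so m = 2.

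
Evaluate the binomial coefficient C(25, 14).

4457400

C(25,14) = C(25,11) by symmetry.
C(25,11) = (25·24·23·22·21·20·19·18·17·16·15) / 11! = 177925144320000 / 39916800 = 4457400.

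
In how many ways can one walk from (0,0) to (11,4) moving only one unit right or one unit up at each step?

Each path is a sequence of 15 steps with 11 rights: C(15,11) = 1365.

1365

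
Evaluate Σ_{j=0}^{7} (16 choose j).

26333

1 + 16 + 120 + 560 + 1820 + 4368 + 8008 + 11440 = 26333.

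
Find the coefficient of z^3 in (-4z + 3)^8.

-870912

The general term is C(8,j)·(-4z)^j·(3)^(8-j); the z^3 term has j = 3.
C(8,3) = 56.
Coefficient = C(8,3) · (-4)^3 · 3^5 = 56 · (-64) · 243 = -870912.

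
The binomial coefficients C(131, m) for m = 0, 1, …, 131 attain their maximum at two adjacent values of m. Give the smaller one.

For odd n = 131, C(131,m) peaks at m = (n−1)/2 and (n+1)/2; the smaller is 65.

65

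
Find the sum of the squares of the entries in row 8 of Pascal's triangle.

12870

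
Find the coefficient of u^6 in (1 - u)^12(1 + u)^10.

-75

Coefficient of u^6 = Σ_{j} C(12,j)·(-1)^j·C(10,6-j)·1^(6-j) for j from 0 to 6.
= 210 + (-3024) + 13860 + (-26400) + 22275 + (-7920) + 924 = -75.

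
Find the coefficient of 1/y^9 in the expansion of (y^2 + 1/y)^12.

General term: C(12,j)·(y^2)^j·(1/y)^(12-j), with y-exponent 2j − 1(12−j) = 3j − 12.
Set 3j − 12 = -9: j = 1.
C(12,1) = 12; 1^1 = 1; 1^11 = 1.
Coefficient = 12 · 1 · 1 = 12.

12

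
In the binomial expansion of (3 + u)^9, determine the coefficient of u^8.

The general term is C(9,j)·(3)^j·(u)^(9-j); the u^8 term has j = 1.
C(9,1) = 9.
Coefficient = C(9,1) · 3^1 = 9 · 3 = 27.

27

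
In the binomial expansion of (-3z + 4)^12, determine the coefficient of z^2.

622854144

The general term is C(12,j)·(-3z)^j·(4)^(12-j); the z^2 term has j = 2.
C(12,2) = 66.
Coefficient = C(12,2) · (-3)^2 · 4^10 = 66 · 9 · 1048576 = 622854144.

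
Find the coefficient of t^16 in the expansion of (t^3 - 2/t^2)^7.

General term: C(7,j)·(t^3)^j·(-2/t^2)^(7-j), with t-exponent 3j − 2(7−j) = 5j − 14.
Set 5j − 14 = 16: j = 6.
C(7,6) = 7; 1^6 = 1; (-2)^1 = -2.
Coefficient = 7 · 1 · (-2) = -14.

-14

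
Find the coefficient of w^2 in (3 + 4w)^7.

The general term is C(7,j)·(3)^j·(4w)^(7-j); the w^2 term has j = 5.
C(7,5) = 21.
Coefficient = C(7,5) · 3^5 · 4^2 = 21 · 243 · 16 = 81648.

81648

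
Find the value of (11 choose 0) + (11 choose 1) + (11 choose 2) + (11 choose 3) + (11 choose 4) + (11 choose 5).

1 + 11 + 55 + 165 + 330 + 462 = 1024.

1024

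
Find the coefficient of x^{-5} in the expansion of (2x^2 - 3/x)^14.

-515852064

General term: C(14,j)·(2x^2)^j·(-3/x)^(14-j), with x-exponent 2j − 1(14−j) = 3j − 14.
Set 3j − 14 = -5: j = 3.
C(14,3) = 364; 2^3 = 8; (-3)^11 = -177147.
Coefficient = 364 · 8 · (-177147) = -515852064.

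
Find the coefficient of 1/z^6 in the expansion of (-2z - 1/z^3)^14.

1025024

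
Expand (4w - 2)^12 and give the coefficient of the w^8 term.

519045120

The general term is C(12,j)·(4w)^j·(-2)^(12-j); the w^8 term has j = 8.
C(12,8) = 495.
Coefficient = C(12,8) · 4^8 · (-2)^4 = 495 · 65536 · 16 = 519045120.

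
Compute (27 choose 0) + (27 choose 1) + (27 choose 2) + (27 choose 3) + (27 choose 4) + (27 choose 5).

101584

1 + 27 + 351 + 2925 + 17550 + 80730 = 101584.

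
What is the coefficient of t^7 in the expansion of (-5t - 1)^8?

The general term is C(8,j)·(-5t)^j·(-1)^(8-j); the t^7 term has j = 7.
C(8,7) = 8.
Coefficient = C(8,7) · (-5)^7 · (-1)^1 = 8 · (-78125) · (-1) = 625000.

625000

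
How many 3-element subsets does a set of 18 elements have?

816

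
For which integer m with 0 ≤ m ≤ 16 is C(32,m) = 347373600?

13

C(32,m) increases on 0 ≤ m ≤ 16. C(32,12) = 225792840 and C(32,13) = 347373600, so m = 13.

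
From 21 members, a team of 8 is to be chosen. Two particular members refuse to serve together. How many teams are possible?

176358

All 8-subsets: C(21,8) = 203490. Those containing both fixed elements: C(19,6) = 27132.
203490 − 27132 = 176358.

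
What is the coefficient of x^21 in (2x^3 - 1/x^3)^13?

General term: C(13,j)·(2x^3)^j·(-1/x^3)^(13-j), with x-exponent 3j − 3(13−j) = 6j − 39.
Set 6j − 39 = 21: j = 10.
C(13,10) = 286; 2^10 = 1024; (-1)^3 = -1.
Coefficient = 286 · 1024 · (-1) = -292864.

-292864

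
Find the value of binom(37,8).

38608020

C(37,8) = (37·36·35·34·33·32·31·30) / 8! = 1556675366400 / 40320 = 38608020.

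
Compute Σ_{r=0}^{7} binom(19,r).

94184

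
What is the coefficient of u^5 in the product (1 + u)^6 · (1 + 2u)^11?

Coefficient of u^5 = Σ_{j} C(6,j)·1^j·C(11,5-j)·2^(5-j) for j from 0 to 5.
= 14784 + 31680 + 19800 + 4400 + 330 + 6 = 71000.

71000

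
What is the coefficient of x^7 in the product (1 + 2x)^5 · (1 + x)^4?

592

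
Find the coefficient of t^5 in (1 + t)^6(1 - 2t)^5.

-96

Coefficient of t^5 = Σ_{j} C(6,j)·1^j·C(5,5-j)·(-2)^(5-j) for j from 0 to 5.
= (-32) + 480 + (-1200) + 800 + (-150) + 6 = -96.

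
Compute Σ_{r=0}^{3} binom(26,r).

1 + 26 + 325 + 2600 = 2952.

2952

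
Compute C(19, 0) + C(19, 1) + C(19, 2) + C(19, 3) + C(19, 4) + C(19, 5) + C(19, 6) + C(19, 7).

94184

1 + 19 + 171 + 969 + 3876 + 11628 + 27132 + 50388 = 94184.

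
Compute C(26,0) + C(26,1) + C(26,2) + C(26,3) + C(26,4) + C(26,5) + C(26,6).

1 + 26 + 325 + 2600 + 14950 + 65780 + 230230 = 313912.

313912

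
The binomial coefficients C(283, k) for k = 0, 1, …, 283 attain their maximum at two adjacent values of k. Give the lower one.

141

For odd n = 283, C(283,k) peaks at k = (n−1)/2 and (n+1)/2; the lower is 141.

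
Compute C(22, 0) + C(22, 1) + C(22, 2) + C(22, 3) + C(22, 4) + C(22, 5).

1 + 22 + 231 + 1540 + 7315 + 26334 = 35443.

35443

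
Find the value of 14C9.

C(14,9) = C(14,5) by symmetry.
C(14,5) = (14·13·12·11·10) / 5! = 240240 / 120 = 2002.

2002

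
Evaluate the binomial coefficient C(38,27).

1203322288

C(38,27) = C(38,11) by symmetry.
C(38,11) = (38·37·36·35·34·33·32·31·30·29·28) / 11! = 48032775105638400 / 39916800 = 1203322288.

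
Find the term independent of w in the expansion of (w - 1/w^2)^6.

General term: C(6,j)·(w)^j·(-1/w^2)^(6-j), with w-exponent 1j − 2(6−j) = 3j − 12.
Set 3j − 12 = 0: j = 4.
C(6,4) = 15; 1^4 = 1; (-1)^2 = 1.
Coefficient = 15 · 1 · 1 = 15.

15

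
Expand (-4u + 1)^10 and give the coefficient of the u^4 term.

The general term is C(10,j)·(-4u)^j·(1)^(10-j); the u^4 term has j = 4.
C(10,4) = 210.
Coefficient = C(10,4) · (-4)^4 = 210 · 256 = 53760.

53760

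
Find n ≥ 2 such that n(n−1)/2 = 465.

n(n−1)/2 = 465 ⇒ n(n−1) = 930. Since 31·30 = 930, n = 31.

31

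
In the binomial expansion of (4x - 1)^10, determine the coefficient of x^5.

-258048

The general term is C(10,j)·(4x)^j·(-1)^(10-j); the x^5 term has j = 5.
C(10,5) = 252.
Coefficient = C(10,5) · 4^5 · (-1)^5 = 252 · 1024 · (-1) = -258048.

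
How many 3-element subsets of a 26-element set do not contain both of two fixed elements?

2576

All 3-subsets: C(26,3) = 2600. Those containing both fixed elements: C(24,1) = 24.
2600 − 24 = 2576.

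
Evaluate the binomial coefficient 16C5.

4368

C(16,5) = (16·15·14·13·12) / 5! = 524160 / 120 = 4368.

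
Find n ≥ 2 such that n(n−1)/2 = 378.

28

n(n−1)/2 = 378 ⇒ n(n−1) = 756. Since 28·27 = 756, n = 28.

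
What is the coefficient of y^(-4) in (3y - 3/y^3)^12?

263063295

General term: C(12,j)·(3y)^j·(-3/y^3)^(12-j), with y-exponent 1j − 3(12−j) = 4j − 36.
Set 4j − 36 = -4: j = 8.
C(12,8) = 495; 3^8 = 6561; (-3)^4 = 81.
Coefficient = 495 · 6561 · 81 = 263063295.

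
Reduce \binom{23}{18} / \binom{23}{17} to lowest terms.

1/3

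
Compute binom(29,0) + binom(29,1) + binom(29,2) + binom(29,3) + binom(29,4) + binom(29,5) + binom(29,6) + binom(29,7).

1 + 29 + 406 + 3654 + 23751 + 118755 + 475020 + 1560780 = 2182396.

2182396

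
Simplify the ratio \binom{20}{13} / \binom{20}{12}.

8/13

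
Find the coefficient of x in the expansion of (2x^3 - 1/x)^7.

General term: C(7,j)·(2x^3)^j·(-1/x)^(7-j), with x-exponent 3j − 1(7−j) = 4j − 7.
Set 4j − 7 = 1: j = 2.
C(7,2) = 21; 2^2 = 4; (-1)^5 = -1.
Coefficient = 21 · 4 · (-1) = -84.

-84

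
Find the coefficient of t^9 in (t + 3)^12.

5940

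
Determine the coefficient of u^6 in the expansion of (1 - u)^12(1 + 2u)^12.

3124

Coefficient of u^6 = Σ_{j} C(12,j)·(-1)^j·C(12,6-j)·2^(6-j) for j from 0 to 6.
= 59136 + (-304128) + 522720 + (-387200) + 130680 + (-19008) + 924 = 3124.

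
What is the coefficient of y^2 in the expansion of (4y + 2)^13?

The general term is C(13,j)·(4y)^j·(2)^(13-j); the y^2 term has j = 2.
C(13,2) = 78.
Coefficient = C(13,2) · 4^2 · 2^11 = 78 · 16 · 2048 = 2555904.

2555904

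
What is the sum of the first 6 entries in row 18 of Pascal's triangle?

1 + 18 + 153 + 816 + 3060 + 8568 = 12616.

12616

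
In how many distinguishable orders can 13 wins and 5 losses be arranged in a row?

8568

Choose positions for the wins: C(18,13) = 8568.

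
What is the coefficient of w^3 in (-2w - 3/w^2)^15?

General term: C(15,j)·(-2w)^j·(-3/w^2)^(15-j), with w-exponent 1j − 2(15−j) = 3j − 30.
Set 3j − 30 = 3: j = 11.
C(15,11) = 1365; (-2)^11 = -2048; (-3)^4 = 81.
Coefficient = 1365 · (-2048) · 81 = -226437120.

-226437120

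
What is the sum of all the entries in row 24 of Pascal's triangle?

Setting x = 1 in (1+x)^24 gives Σ C(24,j) = 2^24 = 16777216.

16777216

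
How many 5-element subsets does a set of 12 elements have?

C(12,5) = (12·11·10·9·8) / 5! = 95040 / 120 = 792.

792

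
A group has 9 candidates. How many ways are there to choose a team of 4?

126

This is C(9,4) = 126.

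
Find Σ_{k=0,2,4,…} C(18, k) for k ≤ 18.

131072

Even-k terms of row 18 sum to 2^17 = 131072.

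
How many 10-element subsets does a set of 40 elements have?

847660528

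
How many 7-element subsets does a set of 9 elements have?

36

C(9,7) = C(9,2) by symmetry.
C(9,2) = (9·8) / 2! = 72 / 2 = 36.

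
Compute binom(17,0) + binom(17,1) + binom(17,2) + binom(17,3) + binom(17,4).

1 + 17 + 136 + 680 + 2380 = 3214.

3214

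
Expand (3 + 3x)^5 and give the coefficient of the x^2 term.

2430

The general term is C(5,j)·(3)^j·(3x)^(5-j); the x^2 term has j = 3.
C(5,3) = 10.
Coefficient = C(5,3) · 3^3 · 3^2 = 10 · 27 · 9 = 2430.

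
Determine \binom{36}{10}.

254186856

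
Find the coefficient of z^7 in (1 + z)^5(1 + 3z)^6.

33210

Coefficient of z^7 = Σ_{j} C(5,j)·1^j·C(6,7-j)·3^(7-j) for j from 1 to 5.
= 3645 + 14580 + 12150 + 2700 + 135 = 33210.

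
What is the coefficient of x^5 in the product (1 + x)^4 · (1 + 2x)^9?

Coefficient of x^5 = Σ_{j} C(4,j)·1^j·C(9,5-j)·2^(5-j) for j from 0 to 4.
= 4032 + 8064 + 4032 + 576 + 18 = 16722.

16722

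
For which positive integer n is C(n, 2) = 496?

n(n−1)/2 = 496 ⇒ n(n−1) = 992. Since 32·31 = 992, n = 32.

32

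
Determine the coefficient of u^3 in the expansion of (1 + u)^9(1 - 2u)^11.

-48

Coefficient of u^3 = Σ_{j} C(9,j)·1^j·C(11,3-j)·(-2)^(3-j) for j from 0 to 3.
= (-1320) + 1980 + (-792) + 84 = -48.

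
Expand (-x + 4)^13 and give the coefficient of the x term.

-218103808

The general term is C(13,j)·(-x)^j·(4)^(13-j); the x^1 term has j = 1.
C(13,1) = 13.
Coefficient = C(13,1) · (-1)^1 · 4^12 = 13 · (-1) · 16777216 = -218103808.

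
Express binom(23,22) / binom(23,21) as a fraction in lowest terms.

C(n,k+1)/C(n,k) = (n−k)/(k+1) = (23−21)/(21+1) = 2/22 = 1/11.

1/11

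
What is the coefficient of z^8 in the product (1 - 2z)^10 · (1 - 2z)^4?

768768

Coefficient of z^8 = Σ_{j} C(10,j)·(-2)^j·C(4,8-j)·(-2)^(8-j) for j from 4 to 8.
= 53760 + 258048 + 322560 + 122880 + 11520 = 768768.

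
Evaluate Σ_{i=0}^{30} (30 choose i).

1073741824

The entries of row 30 sum to 2^30 = 1073741824.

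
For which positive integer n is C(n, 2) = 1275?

n(n−1)/2 = 1275 ⇒ n(n−1) = 2550. Since 51·50 = 2550, n = 51.

51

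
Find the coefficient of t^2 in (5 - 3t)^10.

158203125

The general term is C(10,j)·(5)^j·(-3t)^(10-j); the t^2 term has j = 8.
C(10,8) = 45.
Coefficient = C(10,8) · 5^8 · (-3)^2 = 45 · 390625 · 9 = 158203125.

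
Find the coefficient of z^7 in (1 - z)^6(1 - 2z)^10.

-299660

Coefficient of z^7 = Σ_{j} C(6,j)·(-1)^j·C(10,7-j)·(-2)^(7-j) for j from 0 to 6.
= (-15360) + (-80640) + (-120960) + (-67200) + (-14400) + (-1080) + (-20) = -299660.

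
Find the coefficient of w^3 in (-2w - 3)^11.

-8660520

The general term is C(11,j)·(-2w)^j·(-3)^(11-j); the w^3 term has j = 3.
C(11,3) = 165.
Coefficient = C(11,3) · (-2)^3 · (-3)^8 = 165 · (-8) · 6561 = -8660520.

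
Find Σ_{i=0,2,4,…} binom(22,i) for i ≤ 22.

Half of (1+1)^22 + (1−1)^22 gives the even-index sum: 2^21 = 2097152.

2097152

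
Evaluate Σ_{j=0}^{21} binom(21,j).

2097152

Setting x = 1 in (1+x)^21 gives Σ C(21,j) = 2^21 = 2097152.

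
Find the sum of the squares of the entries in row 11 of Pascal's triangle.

By Vandermonde's identity, Σ C(11,k)² = C(22,11) = 705432.

705432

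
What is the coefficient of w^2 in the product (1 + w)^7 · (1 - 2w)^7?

Coefficient of w^2 = Σ_{j} C(7,j)·1^j·C(7,2-j)·(-2)^(2-j) for j from 0 to 2.
= 84 + (-98) + 21 = 7.

7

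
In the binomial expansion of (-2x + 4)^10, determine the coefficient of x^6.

3440640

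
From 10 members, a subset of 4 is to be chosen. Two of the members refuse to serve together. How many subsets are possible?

182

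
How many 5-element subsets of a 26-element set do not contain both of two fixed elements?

All 5-subsets: C(26,5) = 65780. Those containing both fixed elements: C(24,3) = 2024.
65780 − 2024 = 63756.

63756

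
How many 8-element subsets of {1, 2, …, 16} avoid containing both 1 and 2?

All 8-subsets: C(16,8) = 12870. Those containing both fixed elements: C(14,6) = 3003.
12870 − 3003 = 9867.

9867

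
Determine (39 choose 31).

61523748

C(39,31) = C(39,8) by symmetry.
C(39,8) = (39·38·37·36·35·34·33·32) / 8! = 2480637519360 / 40320 = 61523748.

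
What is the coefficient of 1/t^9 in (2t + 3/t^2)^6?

2916

General term: C(6,j)·(2t)^j·(3/t^2)^(6-j), with t-exponent 1j − 2(6−j) = 3j − 12.
Set 3j − 12 = -9: j = 1.
C(6,1) = 6; 2^1 = 2; 3^5 = 243.
Coefficient = 6 · 2 · 243 = 2916.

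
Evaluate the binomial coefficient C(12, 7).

C(12,7) = C(12,5) by symmetry.
C(12,5) = (12·11·10·9·8) / 5! = 95040 / 120 = 792.

792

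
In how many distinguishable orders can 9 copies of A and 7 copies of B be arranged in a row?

11440

Choose positions for the A's: C(16,9) = 11440.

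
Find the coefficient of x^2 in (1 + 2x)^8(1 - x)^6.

Coefficient of x^2 = Σ_{j} C(8,j)·2^j·C(6,2-j)·(-1)^(2-j) for j from 0 to 2.
= 15 + (-96) + 112 = 31.

31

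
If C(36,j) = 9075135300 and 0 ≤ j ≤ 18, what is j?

C(36,j) increases on 0 ≤ j ≤ 18. C(36,17) = 8597496600 and C(36,18) = 9075135300, so j = 18.

18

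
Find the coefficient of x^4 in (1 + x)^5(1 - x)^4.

6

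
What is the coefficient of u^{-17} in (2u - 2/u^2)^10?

General term: C(10,j)·(2u)^j·(-2/u^2)^(10-j), with u-exponent 1j − 2(10−j) = 3j − 20.
Set 3j − 20 = -17: j = 1.
C(10,1) = 10; 2^1 = 2; (-2)^9 = -512.
Coefficient = 10 · 2 · (-512) = -10240.

-10240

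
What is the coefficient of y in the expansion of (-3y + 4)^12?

The general term is C(12,j)·(-3y)^j·(4)^(12-j); the y^1 term has j = 1.
C(12,1) = 12.
Coefficient = C(12,1) · (-3)^1 · 4^11 = 12 · (-3) · 4194304 = -150994944.

-150994944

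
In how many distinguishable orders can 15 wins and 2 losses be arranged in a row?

136

Choose positions for the wins: C(17,15) = 136.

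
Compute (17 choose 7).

C(17,7) = (17·16·15·14·13·12·11) / 7! = 98017920 / 5040 = 19448.

19448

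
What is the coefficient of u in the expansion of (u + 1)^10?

10

The general term is C(10,j)·(u)^j·(1)^(10-j); the u^1 term has j = 1.
C(10,1) = 10.
Coefficient = C(10,1) = 10.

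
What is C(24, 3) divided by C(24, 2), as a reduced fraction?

22/3

C(n,k+1)/C(n,k) = (n−k)/(k+1) = (24−2)/(2+1) = 22/3.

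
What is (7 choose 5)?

21

C(7,5) = C(7,2) by symmetry.
C(7,2) = (7·6) / 2! = 42 / 2 = 21.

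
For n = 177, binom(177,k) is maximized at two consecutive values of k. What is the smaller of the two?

88

For odd n = 177, C(177,k) peaks at k = (n−1)/2 and (n+1)/2; the smaller is 88.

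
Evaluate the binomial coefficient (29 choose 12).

C(29,12) = (29·28·27·26·25·24·23·22·21·20·19·18) / 12! = 24858235898496000 / 479001600 = 51895935.

51895935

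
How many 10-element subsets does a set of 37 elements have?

348330136

C(37,10) = (37·36·35·34·33·32·31·30·29·28) / 10! = 1264020397516800 / 3628800 = 348330136.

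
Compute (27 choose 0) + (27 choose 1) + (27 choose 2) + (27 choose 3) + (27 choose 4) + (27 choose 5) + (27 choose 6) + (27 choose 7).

1285624

1 + 27 + 351 + 2925 + 17550 + 80730 + 296010 + 888030 = 1285624.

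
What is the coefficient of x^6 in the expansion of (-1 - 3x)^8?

The general term is C(8,j)·(-1)^j·(-3x)^(8-j); the x^6 term has j = 2.
C(8,2) = 28.
Coefficient = C(8,2) · (-3)^6 = 28 · 729 = 20412.

20412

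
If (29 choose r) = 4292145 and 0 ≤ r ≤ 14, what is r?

8

C(29,r) increases on 0 ≤ r ≤ 14. C(29,7) = 1560780 and C(29,8) = 4292145, so r = 8.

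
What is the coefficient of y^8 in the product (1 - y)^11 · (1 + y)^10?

210

Coefficient of y^8 = Σ_{j} C(11,j)·(-1)^j·C(10,8-j)·1^(8-j) for j from 0 to 8.
= 45 + (-1320) + 11550 + (-41580) + 69300 + (-55440) + 20790 + (-3300) + 165 = 210.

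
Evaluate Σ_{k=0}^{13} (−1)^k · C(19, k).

-8568

The partial alternating sum Σ_{k=0}^{13} (−1)^k C(19,k) = (−1)^13 C(18,13) = -8568.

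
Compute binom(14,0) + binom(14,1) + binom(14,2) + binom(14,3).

470

1 + 14 + 91 + 364 = 470.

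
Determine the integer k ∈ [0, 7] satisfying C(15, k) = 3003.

5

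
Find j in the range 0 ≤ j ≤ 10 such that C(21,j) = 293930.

C(21,j) increases on 0 ≤ j ≤ 10. C(21,8) = 203490 and C(21,9) = 293930, so j = 9.

9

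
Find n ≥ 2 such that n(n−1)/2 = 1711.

59

n(n−1)/2 = 1711 ⇒ n(n−1) = 3422. Since 59·58 = 3422, n = 59.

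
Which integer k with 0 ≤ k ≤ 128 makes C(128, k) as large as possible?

64

C(128,k) is maximized at k = 128/2 = 64.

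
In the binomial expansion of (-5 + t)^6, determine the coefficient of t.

-18750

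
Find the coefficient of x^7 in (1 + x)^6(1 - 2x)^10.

-1820

Coefficient of x^7 = Σ_{j} C(6,j)·1^j·C(10,7-j)·(-2)^(7-j) for j from 0 to 6.
= (-15360) + 80640 + (-120960) + 67200 + (-14400) + 1080 + (-20) = -1820.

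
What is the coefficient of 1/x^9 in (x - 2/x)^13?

General term: C(13,j)·(x)^j·(-2/x)^(13-j), with x-exponent 1j − 1(13−j) = 2j − 13.
Set 2j − 13 = -9: j = 2.
C(13,2) = 78; 1^2 = 1; (-2)^11 = -2048.
Coefficient = 78 · 1 · (-2048) = -159744.

-159744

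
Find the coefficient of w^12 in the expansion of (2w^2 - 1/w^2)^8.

-1024

General term: C(8,j)·(2w^2)^j·(-1/w^2)^(8-j), with w-exponent 2j − 2(8−j) = 4j − 16.
Set 4j − 16 = 12: j = 7.
C(8,7) = 8; 2^7 = 128; (-1)^1 = -1.
Coefficient = 8 · 128 · (-1) = -1024.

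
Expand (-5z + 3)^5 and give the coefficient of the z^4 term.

The general term is C(5,j)·(-5z)^j·(3)^(5-j); the z^4 term has j = 4.
C(5,4) = 5.
Coefficient = C(5,4) · (-5)^4 · 3^1 = 5 · 625 · 3 = 9375.

9375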